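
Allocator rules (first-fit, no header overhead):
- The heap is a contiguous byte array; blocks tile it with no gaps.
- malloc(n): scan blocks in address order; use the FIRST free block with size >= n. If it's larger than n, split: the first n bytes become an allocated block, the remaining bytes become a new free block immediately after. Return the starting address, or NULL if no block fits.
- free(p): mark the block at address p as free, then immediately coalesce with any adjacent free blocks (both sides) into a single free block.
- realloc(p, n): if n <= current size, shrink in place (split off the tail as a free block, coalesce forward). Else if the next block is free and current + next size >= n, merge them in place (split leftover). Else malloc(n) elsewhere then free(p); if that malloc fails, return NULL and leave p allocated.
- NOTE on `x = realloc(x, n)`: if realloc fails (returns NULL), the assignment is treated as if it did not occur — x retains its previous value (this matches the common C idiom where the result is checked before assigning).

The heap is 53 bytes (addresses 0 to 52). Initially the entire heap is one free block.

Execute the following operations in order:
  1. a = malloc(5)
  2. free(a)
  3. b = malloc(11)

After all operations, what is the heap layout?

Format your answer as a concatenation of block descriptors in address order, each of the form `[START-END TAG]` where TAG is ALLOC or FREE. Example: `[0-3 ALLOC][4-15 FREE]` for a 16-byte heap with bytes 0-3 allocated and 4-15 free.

Answer: [0-10 ALLOC][11-52 FREE]

Derivation:
Op 1: a = malloc(5) -> a = 0; heap: [0-4 ALLOC][5-52 FREE]
Op 2: free(a) -> (freed a); heap: [0-52 FREE]
Op 3: b = malloc(11) -> b = 0; heap: [0-10 ALLOC][11-52 FREE]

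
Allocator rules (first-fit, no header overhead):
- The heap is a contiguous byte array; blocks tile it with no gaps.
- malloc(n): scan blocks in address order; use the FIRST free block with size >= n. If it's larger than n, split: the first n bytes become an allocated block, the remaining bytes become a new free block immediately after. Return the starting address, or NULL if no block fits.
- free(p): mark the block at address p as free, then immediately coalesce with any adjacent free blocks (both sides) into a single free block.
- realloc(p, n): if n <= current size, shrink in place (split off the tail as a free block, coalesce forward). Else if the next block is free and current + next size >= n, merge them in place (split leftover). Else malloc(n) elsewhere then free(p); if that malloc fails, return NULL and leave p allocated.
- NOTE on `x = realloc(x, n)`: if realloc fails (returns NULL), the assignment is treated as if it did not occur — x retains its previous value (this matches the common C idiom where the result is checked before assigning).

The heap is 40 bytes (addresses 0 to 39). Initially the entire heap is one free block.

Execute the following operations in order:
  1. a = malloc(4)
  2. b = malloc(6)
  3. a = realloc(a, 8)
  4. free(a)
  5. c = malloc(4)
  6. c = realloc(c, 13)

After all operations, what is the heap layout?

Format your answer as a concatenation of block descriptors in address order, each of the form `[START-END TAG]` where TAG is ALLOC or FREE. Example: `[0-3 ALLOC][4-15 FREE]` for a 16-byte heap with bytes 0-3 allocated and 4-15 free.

Op 1: a = malloc(4) -> a = 0; heap: [0-3 ALLOC][4-39 FREE]
Op 2: b = malloc(6) -> b = 4; heap: [0-3 ALLOC][4-9 ALLOC][10-39 FREE]
Op 3: a = realloc(a, 8) -> a = 10; heap: [0-3 FREE][4-9 ALLOC][10-17 ALLOC][18-39 FREE]
Op 4: free(a) -> (freed a); heap: [0-3 FREE][4-9 ALLOC][10-39 FREE]
Op 5: c = malloc(4) -> c = 0; heap: [0-3 ALLOC][4-9 ALLOC][10-39 FREE]
Op 6: c = realloc(c, 13) -> c = 10; heap: [0-3 FREE][4-9 ALLOC][10-22 ALLOC][23-39 FREE]

Answer: [0-3 FREE][4-9 ALLOC][10-22 ALLOC][23-39 FREE]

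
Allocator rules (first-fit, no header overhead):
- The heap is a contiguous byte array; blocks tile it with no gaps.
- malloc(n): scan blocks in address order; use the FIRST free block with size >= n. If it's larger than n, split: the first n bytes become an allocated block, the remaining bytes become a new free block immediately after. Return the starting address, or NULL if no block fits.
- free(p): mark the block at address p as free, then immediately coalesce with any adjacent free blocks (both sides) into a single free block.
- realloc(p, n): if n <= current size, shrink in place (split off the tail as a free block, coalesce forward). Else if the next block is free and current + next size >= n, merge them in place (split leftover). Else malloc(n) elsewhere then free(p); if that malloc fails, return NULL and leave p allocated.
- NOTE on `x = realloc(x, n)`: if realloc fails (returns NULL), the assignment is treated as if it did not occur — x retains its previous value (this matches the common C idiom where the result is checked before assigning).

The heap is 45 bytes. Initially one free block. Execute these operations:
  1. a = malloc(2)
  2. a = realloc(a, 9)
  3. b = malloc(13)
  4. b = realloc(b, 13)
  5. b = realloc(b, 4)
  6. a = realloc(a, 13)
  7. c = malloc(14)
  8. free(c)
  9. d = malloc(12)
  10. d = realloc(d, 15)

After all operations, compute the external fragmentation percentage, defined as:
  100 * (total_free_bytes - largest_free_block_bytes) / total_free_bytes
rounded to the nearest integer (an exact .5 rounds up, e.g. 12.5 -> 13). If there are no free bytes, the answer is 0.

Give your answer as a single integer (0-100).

Op 1: a = malloc(2) -> a = 0; heap: [0-1 ALLOC][2-44 FREE]
Op 2: a = realloc(a, 9) -> a = 0; heap: [0-8 ALLOC][9-44 FREE]
Op 3: b = malloc(13) -> b = 9; heap: [0-8 ALLOC][9-21 ALLOC][22-44 FREE]
Op 4: b = realloc(b, 13) -> b = 9; heap: [0-8 ALLOC][9-21 ALLOC][22-44 FREE]
Op 5: b = realloc(b, 4) -> b = 9; heap: [0-8 ALLOC][9-12 ALLOC][13-44 FREE]
Op 6: a = realloc(a, 13) -> a = 13; heap: [0-8 FREE][9-12 ALLOC][13-25 ALLOC][26-44 FREE]
Op 7: c = malloc(14) -> c = 26; heap: [0-8 FREE][9-12 ALLOC][13-25 ALLOC][26-39 ALLOC][40-44 FREE]
Op 8: free(c) -> (freed c); heap: [0-8 FREE][9-12 ALLOC][13-25 ALLOC][26-44 FREE]
Op 9: d = malloc(12) -> d = 26; heap: [0-8 FREE][9-12 ALLOC][13-25 ALLOC][26-37 ALLOC][38-44 FREE]
Op 10: d = realloc(d, 15) -> d = 26; heap: [0-8 FREE][9-12 ALLOC][13-25 ALLOC][26-40 ALLOC][41-44 FREE]
Free blocks: [9 4] total_free=13 largest=9 -> 100*(13-9)/13 = 400/13 ≈ 30.769 -> rounds to 31

Answer: 31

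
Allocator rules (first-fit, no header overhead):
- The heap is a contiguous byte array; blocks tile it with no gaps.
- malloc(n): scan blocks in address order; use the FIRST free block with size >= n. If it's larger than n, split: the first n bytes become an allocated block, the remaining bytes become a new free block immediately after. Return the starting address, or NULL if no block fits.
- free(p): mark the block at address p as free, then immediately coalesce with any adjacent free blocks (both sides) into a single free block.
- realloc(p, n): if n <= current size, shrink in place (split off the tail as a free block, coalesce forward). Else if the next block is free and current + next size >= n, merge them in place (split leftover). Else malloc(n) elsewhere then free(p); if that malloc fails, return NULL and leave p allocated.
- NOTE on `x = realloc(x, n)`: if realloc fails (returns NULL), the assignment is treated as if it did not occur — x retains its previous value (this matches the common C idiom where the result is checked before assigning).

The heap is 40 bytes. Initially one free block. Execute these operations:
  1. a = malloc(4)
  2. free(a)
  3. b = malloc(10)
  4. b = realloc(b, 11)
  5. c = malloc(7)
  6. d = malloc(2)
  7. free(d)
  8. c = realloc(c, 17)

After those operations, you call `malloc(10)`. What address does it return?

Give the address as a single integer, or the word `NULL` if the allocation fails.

Op 1: a = malloc(4) -> a = 0; heap: [0-3 ALLOC][4-39 FREE]
Op 2: free(a) -> (freed a); heap: [0-39 FREE]
Op 3: b = malloc(10) -> b = 0; heap: [0-9 ALLOC][10-39 FREE]
Op 4: b = realloc(b, 11) -> b = 0; heap: [0-10 ALLOC][11-39 FREE]
Op 5: c = malloc(7) -> c = 11; heap: [0-10 ALLOC][11-17 ALLOC][18-39 FREE]
Op 6: d = malloc(2) -> d = 18; heap: [0-10 ALLOC][11-17 ALLOC][18-19 ALLOC][20-39 FREE]
Op 7: free(d) -> (freed d); heap: [0-10 ALLOC][11-17 ALLOC][18-39 FREE]
Op 8: c = realloc(c, 17) -> c = 11; heap: [0-10 ALLOC][11-27 ALLOC][28-39 FREE]
malloc(10): first-fit scan over [0-10 ALLOC][11-27 ALLOC][28-39 FREE] -> 28

Answer: 28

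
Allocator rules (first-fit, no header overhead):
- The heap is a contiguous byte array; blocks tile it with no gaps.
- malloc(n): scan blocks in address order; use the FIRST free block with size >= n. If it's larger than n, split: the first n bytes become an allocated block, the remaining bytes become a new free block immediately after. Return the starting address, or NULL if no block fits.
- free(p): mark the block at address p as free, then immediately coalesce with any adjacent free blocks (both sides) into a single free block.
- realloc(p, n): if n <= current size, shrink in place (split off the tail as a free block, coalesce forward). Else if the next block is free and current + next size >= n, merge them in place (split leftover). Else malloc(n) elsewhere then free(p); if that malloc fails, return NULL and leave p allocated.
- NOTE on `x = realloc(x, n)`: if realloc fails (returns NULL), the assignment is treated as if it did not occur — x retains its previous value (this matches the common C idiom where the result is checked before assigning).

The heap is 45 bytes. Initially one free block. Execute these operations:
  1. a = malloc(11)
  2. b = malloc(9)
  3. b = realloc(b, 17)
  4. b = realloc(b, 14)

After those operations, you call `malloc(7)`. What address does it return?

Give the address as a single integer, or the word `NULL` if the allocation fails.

Answer: 25

Derivation:
Op 1: a = malloc(11) -> a = 0; heap: [0-10 ALLOC][11-44 FREE]
Op 2: b = malloc(9) -> b = 11; heap: [0-10 ALLOC][11-19 ALLOC][20-44 FREE]
Op 3: b = realloc(b, 17) -> b = 11; heap: [0-10 ALLOC][11-27 ALLOC][28-44 FREE]
Op 4: b = realloc(b, 14) -> b = 11; heap: [0-10 ALLOC][11-24 ALLOC][25-44 FREE]
malloc(7): first-fit scan over [0-10 ALLOC][11-24 ALLOC][25-44 FREE] -> 25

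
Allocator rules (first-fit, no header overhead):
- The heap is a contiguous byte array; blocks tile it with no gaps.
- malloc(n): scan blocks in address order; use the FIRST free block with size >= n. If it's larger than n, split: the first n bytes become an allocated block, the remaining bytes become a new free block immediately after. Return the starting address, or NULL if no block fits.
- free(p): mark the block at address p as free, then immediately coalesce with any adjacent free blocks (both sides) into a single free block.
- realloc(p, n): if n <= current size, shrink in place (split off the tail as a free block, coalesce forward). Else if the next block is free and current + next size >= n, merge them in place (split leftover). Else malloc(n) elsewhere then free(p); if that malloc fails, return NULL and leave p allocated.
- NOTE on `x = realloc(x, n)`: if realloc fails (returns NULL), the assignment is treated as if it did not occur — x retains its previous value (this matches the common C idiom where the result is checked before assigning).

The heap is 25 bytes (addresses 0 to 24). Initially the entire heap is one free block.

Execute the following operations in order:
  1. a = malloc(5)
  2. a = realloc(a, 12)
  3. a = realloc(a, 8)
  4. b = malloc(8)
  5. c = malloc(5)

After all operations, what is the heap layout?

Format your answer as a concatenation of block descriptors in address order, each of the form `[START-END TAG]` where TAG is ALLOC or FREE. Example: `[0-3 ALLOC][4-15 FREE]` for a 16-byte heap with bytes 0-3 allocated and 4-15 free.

Op 1: a = malloc(5) -> a = 0; heap: [0-4 ALLOC][5-24 FREE]
Op 2: a = realloc(a, 12) -> a = 0; heap: [0-11 ALLOC][12-24 FREE]
Op 3: a = realloc(a, 8) -> a = 0; heap: [0-7 ALLOC][8-24 FREE]
Op 4: b = malloc(8) -> b = 8; heap: [0-7 ALLOC][8-15 ALLOC][16-24 FREE]
Op 5: c = malloc(5) -> c = 16; heap: [0-7 ALLOC][8-15 ALLOC][16-20 ALLOC][21-24 FREE]

Answer: [0-7 ALLOC][8-15 ALLOC][16-20 ALLOC][21-24 FREE]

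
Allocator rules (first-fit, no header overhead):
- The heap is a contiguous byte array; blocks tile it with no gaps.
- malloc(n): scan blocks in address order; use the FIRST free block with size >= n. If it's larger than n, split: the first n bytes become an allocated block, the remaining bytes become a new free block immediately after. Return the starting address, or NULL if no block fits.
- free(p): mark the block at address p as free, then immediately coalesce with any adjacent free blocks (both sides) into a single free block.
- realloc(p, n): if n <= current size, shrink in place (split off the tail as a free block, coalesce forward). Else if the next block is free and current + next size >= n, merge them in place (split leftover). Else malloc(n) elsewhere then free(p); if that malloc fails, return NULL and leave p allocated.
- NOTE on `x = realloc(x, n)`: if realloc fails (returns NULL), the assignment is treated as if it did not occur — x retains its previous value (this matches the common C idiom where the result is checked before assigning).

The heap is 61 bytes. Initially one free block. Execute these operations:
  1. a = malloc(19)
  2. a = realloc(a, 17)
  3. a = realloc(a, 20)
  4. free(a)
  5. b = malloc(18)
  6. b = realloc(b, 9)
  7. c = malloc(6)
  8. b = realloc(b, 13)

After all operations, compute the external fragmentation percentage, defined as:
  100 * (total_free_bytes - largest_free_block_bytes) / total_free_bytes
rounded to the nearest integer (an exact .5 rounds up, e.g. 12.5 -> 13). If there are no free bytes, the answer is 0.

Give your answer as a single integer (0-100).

Answer: 21

Derivation:
Op 1: a = malloc(19) -> a = 0; heap: [0-18 ALLOC][19-60 FREE]
Op 2: a = realloc(a, 17) -> a = 0; heap: [0-16 ALLOC][17-60 FREE]
Op 3: a = realloc(a, 20) -> a = 0; heap: [0-19 ALLOC][20-60 FREE]
Op 4: free(a) -> (freed a); heap: [0-60 FREE]
Op 5: b = malloc(18) -> b = 0; heap: [0-17 ALLOC][18-60 FREE]
Op 6: b = realloc(b, 9) -> b = 0; heap: [0-8 ALLOC][9-60 FREE]
Op 7: c = malloc(6) -> c = 9; heap: [0-8 ALLOC][9-14 ALLOC][15-60 FREE]
Op 8: b = realloc(b, 13) -> b = 15; heap: [0-8 FREE][9-14 ALLOC][15-27 ALLOC][28-60 FREE]
Free blocks: [9 33] total_free=42 largest=33 -> 100*(42-33)/42 = 900/42 ≈ 21.429 -> rounds to 21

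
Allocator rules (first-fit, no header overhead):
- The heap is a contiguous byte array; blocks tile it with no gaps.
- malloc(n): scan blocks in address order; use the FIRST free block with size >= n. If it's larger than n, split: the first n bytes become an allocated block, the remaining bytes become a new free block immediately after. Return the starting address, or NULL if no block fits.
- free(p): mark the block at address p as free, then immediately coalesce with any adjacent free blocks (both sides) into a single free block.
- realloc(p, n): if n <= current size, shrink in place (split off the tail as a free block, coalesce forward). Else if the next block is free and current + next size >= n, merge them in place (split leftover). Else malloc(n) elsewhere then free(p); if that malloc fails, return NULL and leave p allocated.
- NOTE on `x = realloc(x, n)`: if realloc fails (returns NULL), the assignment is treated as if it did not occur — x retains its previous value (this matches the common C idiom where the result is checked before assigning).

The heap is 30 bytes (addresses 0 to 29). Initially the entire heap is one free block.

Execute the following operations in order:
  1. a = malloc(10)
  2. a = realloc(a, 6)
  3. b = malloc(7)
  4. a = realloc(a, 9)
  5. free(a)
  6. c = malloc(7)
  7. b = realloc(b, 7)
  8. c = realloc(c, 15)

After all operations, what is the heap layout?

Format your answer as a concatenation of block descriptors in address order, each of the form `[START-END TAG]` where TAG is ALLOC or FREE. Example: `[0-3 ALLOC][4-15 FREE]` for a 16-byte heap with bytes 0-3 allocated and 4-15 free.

Op 1: a = malloc(10) -> a = 0; heap: [0-9 ALLOC][10-29 FREE]
Op 2: a = realloc(a, 6) -> a = 0; heap: [0-5 ALLOC][6-29 FREE]
Op 3: b = malloc(7) -> b = 6; heap: [0-5 ALLOC][6-12 ALLOC][13-29 FREE]
Op 4: a = realloc(a, 9) -> a = 13; heap: [0-5 FREE][6-12 ALLOC][13-21 ALLOC][22-29 FREE]
Op 5: free(a) -> (freed a); heap: [0-5 FREE][6-12 ALLOC][13-29 FREE]
Op 6: c = malloc(7) -> c = 13; heap: [0-5 FREE][6-12 ALLOC][13-19 ALLOC][20-29 FREE]
Op 7: b = realloc(b, 7) -> b = 6; heap: [0-5 FREE][6-12 ALLOC][13-19 ALLOC][20-29 FREE]
Op 8: c = realloc(c, 15) -> c = 13; heap: [0-5 FREE][6-12 ALLOC][13-27 ALLOC][28-29 FREE]

Answer: [0-5 FREE][6-12 ALLOC][13-27 ALLOC][28-29 FREE]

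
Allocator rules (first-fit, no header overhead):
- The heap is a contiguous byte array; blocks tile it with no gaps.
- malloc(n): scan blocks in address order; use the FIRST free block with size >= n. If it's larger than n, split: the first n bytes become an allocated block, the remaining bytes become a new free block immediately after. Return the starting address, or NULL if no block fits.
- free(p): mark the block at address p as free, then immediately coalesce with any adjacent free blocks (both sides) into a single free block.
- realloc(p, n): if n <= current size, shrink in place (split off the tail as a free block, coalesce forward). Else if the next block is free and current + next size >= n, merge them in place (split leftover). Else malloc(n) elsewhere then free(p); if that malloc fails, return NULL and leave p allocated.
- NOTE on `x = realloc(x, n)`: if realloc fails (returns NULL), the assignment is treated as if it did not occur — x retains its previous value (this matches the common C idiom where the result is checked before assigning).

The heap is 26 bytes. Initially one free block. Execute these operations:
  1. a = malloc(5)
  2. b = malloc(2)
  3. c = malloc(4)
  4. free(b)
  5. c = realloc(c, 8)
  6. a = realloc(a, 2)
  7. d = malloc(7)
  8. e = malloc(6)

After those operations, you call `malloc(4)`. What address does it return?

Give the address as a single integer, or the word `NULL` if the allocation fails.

Answer: 2

Derivation:
Op 1: a = malloc(5) -> a = 0; heap: [0-4 ALLOC][5-25 FREE]
Op 2: b = malloc(2) -> b = 5; heap: [0-4 ALLOC][5-6 ALLOC][7-25 FREE]
Op 3: c = malloc(4) -> c = 7; heap: [0-4 ALLOC][5-6 ALLOC][7-10 ALLOC][11-25 FREE]
Op 4: free(b) -> (freed b); heap: [0-4 ALLOC][5-6 FREE][7-10 ALLOC][11-25 FREE]
Op 5: c = realloc(c, 8) -> c = 7; heap: [0-4 ALLOC][5-6 FREE][7-14 ALLOC][15-25 FREE]
Op 6: a = realloc(a, 2) -> a = 0; heap: [0-1 ALLOC][2-6 FREE][7-14 ALLOC][15-25 FREE]
Op 7: d = malloc(7) -> d = 15; heap: [0-1 ALLOC][2-6 FREE][7-14 ALLOC][15-21 ALLOC][22-25 FREE]
Op 8: e = malloc(6) -> e = NULL; heap: [0-1 ALLOC][2-6 FREE][7-14 ALLOC][15-21 ALLOC][22-25 FREE]
malloc(4): first-fit scan over [0-1 ALLOC][2-6 FREE][7-14 ALLOC][15-21 ALLOC][22-25 FREE] -> 2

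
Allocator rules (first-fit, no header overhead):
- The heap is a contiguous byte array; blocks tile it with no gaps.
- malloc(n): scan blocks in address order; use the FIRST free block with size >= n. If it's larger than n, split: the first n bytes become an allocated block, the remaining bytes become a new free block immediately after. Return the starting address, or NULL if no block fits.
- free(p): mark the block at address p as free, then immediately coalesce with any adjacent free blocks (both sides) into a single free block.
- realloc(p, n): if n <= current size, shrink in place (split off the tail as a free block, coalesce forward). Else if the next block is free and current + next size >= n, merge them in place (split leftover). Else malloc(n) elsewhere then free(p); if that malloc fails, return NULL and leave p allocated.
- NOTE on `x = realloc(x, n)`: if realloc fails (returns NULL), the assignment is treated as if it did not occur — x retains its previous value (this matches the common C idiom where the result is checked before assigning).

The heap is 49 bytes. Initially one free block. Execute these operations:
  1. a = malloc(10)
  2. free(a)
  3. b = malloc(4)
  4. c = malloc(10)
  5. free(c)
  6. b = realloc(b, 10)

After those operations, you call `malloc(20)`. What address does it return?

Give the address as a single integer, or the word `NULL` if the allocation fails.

Answer: 10

Derivation:
Op 1: a = malloc(10) -> a = 0; heap: [0-9 ALLOC][10-48 FREE]
Op 2: free(a) -> (freed a); heap: [0-48 FREE]
Op 3: b = malloc(4) -> b = 0; heap: [0-3 ALLOC][4-48 FREE]
Op 4: c = malloc(10) -> c = 4; heap: [0-3 ALLOC][4-13 ALLOC][14-48 FREE]
Op 5: free(c) -> (freed c); heap: [0-3 ALLOC][4-48 FREE]
Op 6: b = realloc(b, 10) -> b = 0; heap: [0-9 ALLOC][10-48 FREE]
malloc(20): first-fit scan over [0-9 ALLOC][10-48 FREE] -> 10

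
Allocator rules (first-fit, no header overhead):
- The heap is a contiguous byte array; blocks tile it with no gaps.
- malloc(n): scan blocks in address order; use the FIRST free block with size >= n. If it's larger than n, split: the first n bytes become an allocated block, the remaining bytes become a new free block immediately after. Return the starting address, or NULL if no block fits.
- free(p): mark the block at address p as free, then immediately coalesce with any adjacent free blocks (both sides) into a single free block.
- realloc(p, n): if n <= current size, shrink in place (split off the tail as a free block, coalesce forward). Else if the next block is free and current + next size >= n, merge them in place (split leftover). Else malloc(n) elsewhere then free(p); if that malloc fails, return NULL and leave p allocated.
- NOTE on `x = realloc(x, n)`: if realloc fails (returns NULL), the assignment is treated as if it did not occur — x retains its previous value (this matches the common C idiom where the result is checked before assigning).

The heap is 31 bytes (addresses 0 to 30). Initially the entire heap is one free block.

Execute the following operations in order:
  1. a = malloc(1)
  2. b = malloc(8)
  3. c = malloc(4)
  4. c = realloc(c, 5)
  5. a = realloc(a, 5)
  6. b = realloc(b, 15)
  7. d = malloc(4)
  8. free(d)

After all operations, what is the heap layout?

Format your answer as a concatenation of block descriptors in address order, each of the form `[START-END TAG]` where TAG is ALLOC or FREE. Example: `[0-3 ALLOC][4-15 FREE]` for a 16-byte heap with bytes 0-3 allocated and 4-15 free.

Answer: [0-0 FREE][1-8 ALLOC][9-13 ALLOC][14-18 ALLOC][19-30 FREE]

Derivation:
Op 1: a = malloc(1) -> a = 0; heap: [0-0 ALLOC][1-30 FREE]
Op 2: b = malloc(8) -> b = 1; heap: [0-0 ALLOC][1-8 ALLOC][9-30 FREE]
Op 3: c = malloc(4) -> c = 9; heap: [0-0 ALLOC][1-8 ALLOC][9-12 ALLOC][13-30 FREE]
Op 4: c = realloc(c, 5) -> c = 9; heap: [0-0 ALLOC][1-8 ALLOC][9-13 ALLOC][14-30 FREE]
Op 5: a = realloc(a, 5) -> a = 14; heap: [0-0 FREE][1-8 ALLOC][9-13 ALLOC][14-18 ALLOC][19-30 FREE]
Op 6: b = realloc(b, 15) -> NULL (b unchanged); heap: [0-0 FREE][1-8 ALLOC][9-13 ALLOC][14-18 ALLOC][19-30 FREE]
Op 7: d = malloc(4) -> d = 19; heap: [0-0 FREE][1-8 ALLOC][9-13 ALLOC][14-18 ALLOC][19-22 ALLOC][23-30 FREE]
Op 8: free(d) -> (freed d); heap: [0-0 FREE][1-8 ALLOC][9-13 ALLOC][14-18 ALLOC][19-30 FREE]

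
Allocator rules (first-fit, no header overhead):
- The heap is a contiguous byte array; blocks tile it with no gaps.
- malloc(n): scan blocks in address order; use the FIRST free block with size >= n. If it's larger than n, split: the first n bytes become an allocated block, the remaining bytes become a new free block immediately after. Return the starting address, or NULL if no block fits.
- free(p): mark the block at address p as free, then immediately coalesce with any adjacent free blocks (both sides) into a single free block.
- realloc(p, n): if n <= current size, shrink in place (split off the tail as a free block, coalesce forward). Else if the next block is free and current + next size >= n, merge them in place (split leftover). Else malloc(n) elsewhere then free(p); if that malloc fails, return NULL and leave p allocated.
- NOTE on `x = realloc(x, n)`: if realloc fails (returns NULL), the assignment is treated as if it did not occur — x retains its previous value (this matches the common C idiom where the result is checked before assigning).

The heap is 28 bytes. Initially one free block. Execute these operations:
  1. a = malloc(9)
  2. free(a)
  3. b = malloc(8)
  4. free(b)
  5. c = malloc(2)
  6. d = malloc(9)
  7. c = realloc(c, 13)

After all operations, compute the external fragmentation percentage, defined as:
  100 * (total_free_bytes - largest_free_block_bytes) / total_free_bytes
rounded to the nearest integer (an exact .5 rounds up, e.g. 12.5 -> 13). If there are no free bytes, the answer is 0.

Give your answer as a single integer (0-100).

Answer: 33

Derivation:
Op 1: a = malloc(9) -> a = 0; heap: [0-8 ALLOC][9-27 FREE]
Op 2: free(a) -> (freed a); heap: [0-27 FREE]
Op 3: b = malloc(8) -> b = 0; heap: [0-7 ALLOC][8-27 FREE]
Op 4: free(b) -> (freed b); heap: [0-27 FREE]
Op 5: c = malloc(2) -> c = 0; heap: [0-1 ALLOC][2-27 FREE]
Op 6: d = malloc(9) -> d = 2; heap: [0-1 ALLOC][2-10 ALLOC][11-27 FREE]
Op 7: c = realloc(c, 13) -> c = 11; heap: [0-1 FREE][2-10 ALLOC][11-23 ALLOC][24-27 FREE]
Free blocks: [2 4] total_free=6 largest=4 -> 100*(6-4)/6 = 200/6 ≈ 33.333 -> rounds to 33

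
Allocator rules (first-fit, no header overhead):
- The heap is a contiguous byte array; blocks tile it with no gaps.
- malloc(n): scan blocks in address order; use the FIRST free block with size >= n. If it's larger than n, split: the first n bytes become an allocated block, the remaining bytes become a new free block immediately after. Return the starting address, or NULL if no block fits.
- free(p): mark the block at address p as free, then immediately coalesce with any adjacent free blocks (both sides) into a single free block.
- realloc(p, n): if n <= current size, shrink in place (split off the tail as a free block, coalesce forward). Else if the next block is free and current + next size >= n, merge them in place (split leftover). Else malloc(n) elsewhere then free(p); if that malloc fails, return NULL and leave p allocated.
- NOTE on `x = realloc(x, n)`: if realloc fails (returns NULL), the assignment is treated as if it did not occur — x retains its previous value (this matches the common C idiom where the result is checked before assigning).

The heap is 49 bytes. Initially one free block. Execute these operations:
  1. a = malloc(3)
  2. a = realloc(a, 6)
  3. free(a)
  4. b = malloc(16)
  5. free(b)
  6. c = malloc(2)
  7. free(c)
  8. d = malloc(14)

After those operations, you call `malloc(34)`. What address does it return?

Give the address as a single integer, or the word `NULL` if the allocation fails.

Op 1: a = malloc(3) -> a = 0; heap: [0-2 ALLOC][3-48 FREE]
Op 2: a = realloc(a, 6) -> a = 0; heap: [0-5 ALLOC][6-48 FREE]
Op 3: free(a) -> (freed a); heap: [0-48 FREE]
Op 4: b = malloc(16) -> b = 0; heap: [0-15 ALLOC][16-48 FREE]
Op 5: free(b) -> (freed b); heap: [0-48 FREE]
Op 6: c = malloc(2) -> c = 0; heap: [0-1 ALLOC][2-48 FREE]
Op 7: free(c) -> (freed c); heap: [0-48 FREE]
Op 8: d = malloc(14) -> d = 0; heap: [0-13 ALLOC][14-48 FREE]
malloc(34): first-fit scan over [0-13 ALLOC][14-48 FREE] -> 14

Answer: 14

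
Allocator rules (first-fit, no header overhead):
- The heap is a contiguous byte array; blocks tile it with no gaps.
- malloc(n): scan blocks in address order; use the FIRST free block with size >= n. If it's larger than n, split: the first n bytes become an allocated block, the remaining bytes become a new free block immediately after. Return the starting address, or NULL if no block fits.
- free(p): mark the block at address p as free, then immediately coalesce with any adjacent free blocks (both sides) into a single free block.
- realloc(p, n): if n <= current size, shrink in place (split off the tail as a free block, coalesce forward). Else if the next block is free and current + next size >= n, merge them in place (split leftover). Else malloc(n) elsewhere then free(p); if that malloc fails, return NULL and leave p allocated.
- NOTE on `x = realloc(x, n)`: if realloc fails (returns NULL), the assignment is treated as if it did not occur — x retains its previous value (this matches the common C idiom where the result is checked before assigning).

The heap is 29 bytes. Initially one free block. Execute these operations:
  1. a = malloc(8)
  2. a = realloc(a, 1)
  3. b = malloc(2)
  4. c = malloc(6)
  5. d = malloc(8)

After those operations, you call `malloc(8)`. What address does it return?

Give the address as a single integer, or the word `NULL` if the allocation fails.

Answer: 17

Derivation:
Op 1: a = malloc(8) -> a = 0; heap: [0-7 ALLOC][8-28 FREE]
Op 2: a = realloc(a, 1) -> a = 0; heap: [0-0 ALLOC][1-28 FREE]
Op 3: b = malloc(2) -> b = 1; heap: [0-0 ALLOC][1-2 ALLOC][3-28 FREE]
Op 4: c = malloc(6) -> c = 3; heap: [0-0 ALLOC][1-2 ALLOC][3-8 ALLOC][9-28 FREE]
Op 5: d = malloc(8) -> d = 9; heap: [0-0 ALLOC][1-2 ALLOC][3-8 ALLOC][9-16 ALLOC][17-28 FREE]
malloc(8): first-fit scan over [0-0 ALLOC][1-2 ALLOC][3-8 ALLOC][9-16 ALLOC][17-28 FREE] -> 17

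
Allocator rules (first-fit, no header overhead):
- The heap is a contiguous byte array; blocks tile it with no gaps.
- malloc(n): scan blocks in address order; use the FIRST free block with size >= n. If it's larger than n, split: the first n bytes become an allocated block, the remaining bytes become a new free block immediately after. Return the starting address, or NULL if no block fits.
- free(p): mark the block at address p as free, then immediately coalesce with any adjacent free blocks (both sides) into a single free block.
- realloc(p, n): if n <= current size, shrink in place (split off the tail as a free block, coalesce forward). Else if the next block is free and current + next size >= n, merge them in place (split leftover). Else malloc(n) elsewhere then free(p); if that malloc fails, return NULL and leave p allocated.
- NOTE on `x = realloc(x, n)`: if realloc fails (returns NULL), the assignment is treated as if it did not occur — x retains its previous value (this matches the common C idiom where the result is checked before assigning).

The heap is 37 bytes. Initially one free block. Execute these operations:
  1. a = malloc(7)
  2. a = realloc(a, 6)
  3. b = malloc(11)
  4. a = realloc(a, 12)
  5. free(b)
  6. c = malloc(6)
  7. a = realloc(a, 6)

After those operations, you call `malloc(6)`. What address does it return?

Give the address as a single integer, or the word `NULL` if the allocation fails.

Answer: 6

Derivation:
Op 1: a = malloc(7) -> a = 0; heap: [0-6 ALLOC][7-36 FREE]
Op 2: a = realloc(a, 6) -> a = 0; heap: [0-5 ALLOC][6-36 FREE]
Op 3: b = malloc(11) -> b = 6; heap: [0-5 ALLOC][6-16 ALLOC][17-36 FREE]
Op 4: a = realloc(a, 12) -> a = 17; heap: [0-5 FREE][6-16 ALLOC][17-28 ALLOC][29-36 FREE]
Op 5: free(b) -> (freed b); heap: [0-16 FREE][17-28 ALLOC][29-36 FREE]
Op 6: c = malloc(6) -> c = 0; heap: [0-5 ALLOC][6-16 FREE][17-28 ALLOC][29-36 FREE]
Op 7: a = realloc(a, 6) -> a = 17; heap: [0-5 ALLOC][6-16 FREE][17-22 ALLOC][23-36 FREE]
malloc(6): first-fit scan over [0-5 ALLOC][6-16 FREE][17-22 ALLOC][23-36 FREE] -> 6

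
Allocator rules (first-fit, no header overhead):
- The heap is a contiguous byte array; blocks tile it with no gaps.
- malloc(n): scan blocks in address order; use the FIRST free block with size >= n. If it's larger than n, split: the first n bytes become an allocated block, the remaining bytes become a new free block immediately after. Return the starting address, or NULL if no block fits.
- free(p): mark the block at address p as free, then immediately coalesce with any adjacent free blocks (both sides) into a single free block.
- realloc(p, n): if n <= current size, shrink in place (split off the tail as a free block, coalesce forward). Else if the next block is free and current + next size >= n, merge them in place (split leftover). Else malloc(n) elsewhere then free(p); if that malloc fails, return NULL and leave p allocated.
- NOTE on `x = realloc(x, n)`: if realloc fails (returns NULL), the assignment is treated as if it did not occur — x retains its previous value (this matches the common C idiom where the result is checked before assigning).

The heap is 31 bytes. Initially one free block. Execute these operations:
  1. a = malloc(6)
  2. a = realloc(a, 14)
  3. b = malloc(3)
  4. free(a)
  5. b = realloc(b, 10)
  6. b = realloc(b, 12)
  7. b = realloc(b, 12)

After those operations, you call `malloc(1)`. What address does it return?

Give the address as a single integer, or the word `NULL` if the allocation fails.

Answer: 0

Derivation:
Op 1: a = malloc(6) -> a = 0; heap: [0-5 ALLOC][6-30 FREE]
Op 2: a = realloc(a, 14) -> a = 0; heap: [0-13 ALLOC][14-30 FREE]
Op 3: b = malloc(3) -> b = 14; heap: [0-13 ALLOC][14-16 ALLOC][17-30 FREE]
Op 4: free(a) -> (freed a); heap: [0-13 FREE][14-16 ALLOC][17-30 FREE]
Op 5: b = realloc(b, 10) -> b = 14; heap: [0-13 FREE][14-23 ALLOC][24-30 FREE]
Op 6: b = realloc(b, 12) -> b = 14; heap: [0-13 FREE][14-25 ALLOC][26-30 FREE]
Op 7: b = realloc(b, 12) -> b = 14; heap: [0-13 FREE][14-25 ALLOC][26-30 FREE]
malloc(1): first-fit scan over [0-13 FREE][14-25 ALLOC][26-30 FREE] -> 0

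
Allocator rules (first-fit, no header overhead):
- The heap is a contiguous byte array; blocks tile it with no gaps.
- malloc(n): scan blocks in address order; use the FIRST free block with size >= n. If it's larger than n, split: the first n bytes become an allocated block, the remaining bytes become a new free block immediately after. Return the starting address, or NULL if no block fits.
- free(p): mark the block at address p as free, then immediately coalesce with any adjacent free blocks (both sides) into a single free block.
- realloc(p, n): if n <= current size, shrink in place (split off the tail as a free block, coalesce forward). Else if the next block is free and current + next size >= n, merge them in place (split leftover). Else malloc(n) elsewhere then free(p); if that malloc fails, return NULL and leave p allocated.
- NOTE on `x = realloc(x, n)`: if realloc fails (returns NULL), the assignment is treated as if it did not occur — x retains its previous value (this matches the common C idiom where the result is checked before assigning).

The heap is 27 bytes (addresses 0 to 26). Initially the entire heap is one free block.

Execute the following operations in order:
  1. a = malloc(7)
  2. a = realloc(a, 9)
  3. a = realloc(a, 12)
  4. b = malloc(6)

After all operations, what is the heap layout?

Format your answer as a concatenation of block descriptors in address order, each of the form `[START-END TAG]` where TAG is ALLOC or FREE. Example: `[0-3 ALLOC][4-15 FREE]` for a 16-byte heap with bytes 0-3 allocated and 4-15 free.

Answer: [0-11 ALLOC][12-17 ALLOC][18-26 FREE]

Derivation:
Op 1: a = malloc(7) -> a = 0; heap: [0-6 ALLOC][7-26 FREE]
Op 2: a = realloc(a, 9) -> a = 0; heap: [0-8 ALLOC][9-26 FREE]
Op 3: a = realloc(a, 12) -> a = 0; heap: [0-11 ALLOC][12-26 FREE]
Op 4: b = malloc(6) -> b = 12; heap: [0-11 ALLOC][12-17 ALLOC][18-26 FREE]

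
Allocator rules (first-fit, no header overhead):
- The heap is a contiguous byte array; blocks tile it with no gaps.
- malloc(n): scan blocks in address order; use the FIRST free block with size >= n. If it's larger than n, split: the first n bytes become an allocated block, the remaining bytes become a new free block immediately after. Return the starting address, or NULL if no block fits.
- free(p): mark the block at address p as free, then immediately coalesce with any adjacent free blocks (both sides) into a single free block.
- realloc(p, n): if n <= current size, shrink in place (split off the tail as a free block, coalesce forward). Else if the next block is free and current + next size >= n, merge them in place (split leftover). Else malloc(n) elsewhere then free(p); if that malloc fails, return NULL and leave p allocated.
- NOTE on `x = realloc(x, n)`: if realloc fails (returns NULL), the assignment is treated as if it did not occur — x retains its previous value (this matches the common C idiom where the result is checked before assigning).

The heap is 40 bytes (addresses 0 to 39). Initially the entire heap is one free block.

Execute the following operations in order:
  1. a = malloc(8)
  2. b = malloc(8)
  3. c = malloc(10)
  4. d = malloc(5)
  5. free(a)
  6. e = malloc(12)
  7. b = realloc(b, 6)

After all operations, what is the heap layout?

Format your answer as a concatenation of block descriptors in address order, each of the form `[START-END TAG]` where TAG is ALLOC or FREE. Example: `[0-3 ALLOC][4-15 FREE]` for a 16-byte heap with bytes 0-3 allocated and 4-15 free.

Op 1: a = malloc(8) -> a = 0; heap: [0-7 ALLOC][8-39 FREE]
Op 2: b = malloc(8) -> b = 8; heap: [0-7 ALLOC][8-15 ALLOC][16-39 FREE]
Op 3: c = malloc(10) -> c = 16; heap: [0-7 ALLOC][8-15 ALLOC][16-25 ALLOC][26-39 FREE]
Op 4: d = malloc(5) -> d = 26; heap: [0-7 ALLOC][8-15 ALLOC][16-25 ALLOC][26-30 ALLOC][31-39 FREE]
Op 5: free(a) -> (freed a); heap: [0-7 FREE][8-15 ALLOC][16-25 ALLOC][26-30 ALLOC][31-39 FREE]
Op 6: e = malloc(12) -> e = NULL; heap: [0-7 FREE][8-15 ALLOC][16-25 ALLOC][26-30 ALLOC][31-39 FREE]
Op 7: b = realloc(b, 6) -> b = 8; heap: [0-7 FREE][8-13 ALLOC][14-15 FREE][16-25 ALLOC][26-30 ALLOC][31-39 FREE]

Answer: [0-7 FREE][8-13 ALLOC][14-15 FREE][16-25 ALLOC][26-30 ALLOC][31-39 FREE]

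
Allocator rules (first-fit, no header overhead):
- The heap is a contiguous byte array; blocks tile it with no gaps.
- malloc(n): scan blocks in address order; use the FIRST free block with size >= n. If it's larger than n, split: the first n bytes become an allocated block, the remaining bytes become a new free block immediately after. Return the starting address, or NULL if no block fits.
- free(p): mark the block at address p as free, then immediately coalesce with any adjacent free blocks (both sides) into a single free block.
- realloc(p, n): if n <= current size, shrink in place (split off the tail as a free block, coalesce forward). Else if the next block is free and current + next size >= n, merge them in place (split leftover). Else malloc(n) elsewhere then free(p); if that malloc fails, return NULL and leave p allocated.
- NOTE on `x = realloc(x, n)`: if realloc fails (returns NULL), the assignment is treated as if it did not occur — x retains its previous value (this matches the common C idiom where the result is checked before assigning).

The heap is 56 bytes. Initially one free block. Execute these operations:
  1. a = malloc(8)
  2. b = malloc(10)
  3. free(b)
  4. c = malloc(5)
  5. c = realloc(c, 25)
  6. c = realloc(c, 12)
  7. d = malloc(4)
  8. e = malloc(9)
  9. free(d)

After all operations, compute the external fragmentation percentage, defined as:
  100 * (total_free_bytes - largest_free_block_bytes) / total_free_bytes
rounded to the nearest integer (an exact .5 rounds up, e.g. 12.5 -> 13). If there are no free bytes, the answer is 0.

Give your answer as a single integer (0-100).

Op 1: a = malloc(8) -> a = 0; heap: [0-7 ALLOC][8-55 FREE]
Op 2: b = malloc(10) -> b = 8; heap: [0-7 ALLOC][8-17 ALLOC][18-55 FREE]
Op 3: free(b) -> (freed b); heap: [0-7 ALLOC][8-55 FREE]
Op 4: c = malloc(5) -> c = 8; heap: [0-7 ALLOC][8-12 ALLOC][13-55 FREE]
Op 5: c = realloc(c, 25) -> c = 8; heap: [0-7 ALLOC][8-32 ALLOC][33-55 FREE]
Op 6: c = realloc(c, 12) -> c = 8; heap: [0-7 ALLOC][8-19 ALLOC][20-55 FREE]
Op 7: d = malloc(4) -> d = 20; heap: [0-7 ALLOC][8-19 ALLOC][20-23 ALLOC][24-55 FREE]
Op 8: e = malloc(9) -> e = 24; heap: [0-7 ALLOC][8-19 ALLOC][20-23 ALLOC][24-32 ALLOC][33-55 FREE]
Op 9: free(d) -> (freed d); heap: [0-7 ALLOC][8-19 ALLOC][20-23 FREE][24-32 ALLOC][33-55 FREE]
Free blocks: [4 23] total_free=27 largest=23 -> 100*(27-23)/27 = 400/27 ≈ 14.815 -> rounds to 15

Answer: 15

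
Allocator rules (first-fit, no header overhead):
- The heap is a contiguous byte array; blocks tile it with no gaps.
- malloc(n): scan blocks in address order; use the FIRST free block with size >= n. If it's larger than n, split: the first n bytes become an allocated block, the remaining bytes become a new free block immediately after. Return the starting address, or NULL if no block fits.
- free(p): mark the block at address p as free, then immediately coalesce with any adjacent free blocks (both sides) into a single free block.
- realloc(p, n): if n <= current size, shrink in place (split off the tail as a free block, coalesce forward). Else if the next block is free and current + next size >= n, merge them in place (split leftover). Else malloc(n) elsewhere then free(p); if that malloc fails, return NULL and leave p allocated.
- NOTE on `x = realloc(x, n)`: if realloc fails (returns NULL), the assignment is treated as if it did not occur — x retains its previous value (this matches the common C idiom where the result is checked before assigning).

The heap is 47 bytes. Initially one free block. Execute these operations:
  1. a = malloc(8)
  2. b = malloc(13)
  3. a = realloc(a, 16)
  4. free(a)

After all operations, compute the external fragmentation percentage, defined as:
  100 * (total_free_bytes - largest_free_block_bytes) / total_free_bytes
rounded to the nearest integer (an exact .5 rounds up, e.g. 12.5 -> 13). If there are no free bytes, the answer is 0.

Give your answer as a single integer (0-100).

Op 1: a = malloc(8) -> a = 0; heap: [0-7 ALLOC][8-46 FREE]
Op 2: b = malloc(13) -> b = 8; heap: [0-7 ALLOC][8-20 ALLOC][21-46 FREE]
Op 3: a = realloc(a, 16) -> a = 21; heap: [0-7 FREE][8-20 ALLOC][21-36 ALLOC][37-46 FREE]
Op 4: free(a) -> (freed a); heap: [0-7 FREE][8-20 ALLOC][21-46 FREE]
Free blocks: [8 26] total_free=34 largest=26 -> 100*(34-26)/34 = 800/34 ≈ 23.529 -> rounds to 24

Answer: 24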